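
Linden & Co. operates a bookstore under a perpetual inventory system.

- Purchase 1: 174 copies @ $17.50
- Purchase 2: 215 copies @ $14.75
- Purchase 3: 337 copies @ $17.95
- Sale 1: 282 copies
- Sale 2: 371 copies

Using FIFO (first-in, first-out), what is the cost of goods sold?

COGS = $10,955.05

Sale 1 (282) [FIFO — oldest first]: 174 @ $17.50 + 108 @ $14.75 = $4,638.00
Sale 2 (371) [FIFO — oldest first]: 107 @ $14.75 + 264 @ $17.95 = $6,317.05
Total COGS = $4,638.00 + $6,317.05 = $10,955.05
Ending inventory: 73 @ $17.95 = $1,310.35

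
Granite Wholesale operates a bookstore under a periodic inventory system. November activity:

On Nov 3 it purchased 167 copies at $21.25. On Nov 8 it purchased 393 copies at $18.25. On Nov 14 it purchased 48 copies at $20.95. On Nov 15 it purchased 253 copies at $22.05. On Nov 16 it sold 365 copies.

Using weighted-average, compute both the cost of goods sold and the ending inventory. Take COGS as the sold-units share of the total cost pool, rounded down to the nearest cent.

COGS = $7,336.13; ending inventory = $9,969.12

Nov 16, sell 365: 365/861 × $17,305.25 → $7,336.13
Ending inventory (cost pool remaining) = $9,969.12
Check: goods available $17,305.25 = COGS $7,336.13 + ending $9,969.12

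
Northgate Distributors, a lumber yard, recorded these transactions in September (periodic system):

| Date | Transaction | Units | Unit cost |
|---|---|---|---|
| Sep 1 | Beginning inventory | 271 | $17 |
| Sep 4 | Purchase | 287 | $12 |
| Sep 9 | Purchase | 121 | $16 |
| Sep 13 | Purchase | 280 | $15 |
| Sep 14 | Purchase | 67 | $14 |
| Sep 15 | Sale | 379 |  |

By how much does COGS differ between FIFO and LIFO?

FIFO COGS: 271 @ $17 + 108 @ $12 = $5,903
LIFO COGS: 67 @ $14 + 280 @ $15 + 32 @ $16 = $5,650
Difference = |$5,903 − $5,650| = $253

$253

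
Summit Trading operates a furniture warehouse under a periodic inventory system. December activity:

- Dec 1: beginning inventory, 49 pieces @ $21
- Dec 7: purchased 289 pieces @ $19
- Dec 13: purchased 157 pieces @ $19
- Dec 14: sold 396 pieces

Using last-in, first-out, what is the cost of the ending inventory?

Dec 14, 396 sold [LIFO — newest first]: 157 @ $19 + 239 @ $19 = $7,524
Ending inventory: 49 @ $21 + 50 @ $19 = $1,979

Ending inventory = $1,979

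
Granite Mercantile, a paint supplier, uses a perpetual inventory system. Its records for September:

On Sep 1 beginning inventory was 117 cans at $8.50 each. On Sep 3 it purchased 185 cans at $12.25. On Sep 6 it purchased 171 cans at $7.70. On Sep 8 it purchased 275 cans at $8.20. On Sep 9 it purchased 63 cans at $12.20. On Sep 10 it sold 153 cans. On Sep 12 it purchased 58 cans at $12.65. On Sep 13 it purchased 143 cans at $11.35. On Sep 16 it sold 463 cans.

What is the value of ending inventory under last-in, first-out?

Ending inventory = $3,984.55

Sep 10, 153 sold [LIFO — newest first]: 63 @ $12.20 + 90 @ $8.20 = $1,506.60
Sep 16, 463 sold [LIFO — newest first]: 143 @ $11.35 + 58 @ $12.65 + 185 @ $8.20 + 77 @ $7.70 = $4,466.65
Total COGS = $1,506.60 + $4,466.65 = $5,973.25
Ending inventory: 117 @ $8.50 + 185 @ $12.25 + 94 @ $7.70 = $3,984.55
Check: goods available $9,957.80 = COGS $5,973.25 + ending $3,984.55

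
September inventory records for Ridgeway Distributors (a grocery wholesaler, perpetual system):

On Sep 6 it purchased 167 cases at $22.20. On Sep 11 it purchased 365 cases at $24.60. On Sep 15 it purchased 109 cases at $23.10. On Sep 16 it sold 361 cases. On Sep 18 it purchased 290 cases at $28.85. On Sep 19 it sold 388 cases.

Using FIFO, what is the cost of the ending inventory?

Sep 16, 361 sold [FIFO — oldest first]: 167 @ $22.20 + 194 @ $24.60 = $8,479.80
Sep 19, 388 sold [FIFO — oldest first]: 171 @ $24.60 + 109 @ $23.10 + 108 @ $28.85 = $9,840.30
Total COGS = $8,479.80 + $9,840.30 = $18,320.10
Ending inventory: 182 @ $28.85 = $5,250.70
Check: goods available $23,570.80 = COGS $18,320.10 + ending $5,250.70

Ending inventory = $5,250.70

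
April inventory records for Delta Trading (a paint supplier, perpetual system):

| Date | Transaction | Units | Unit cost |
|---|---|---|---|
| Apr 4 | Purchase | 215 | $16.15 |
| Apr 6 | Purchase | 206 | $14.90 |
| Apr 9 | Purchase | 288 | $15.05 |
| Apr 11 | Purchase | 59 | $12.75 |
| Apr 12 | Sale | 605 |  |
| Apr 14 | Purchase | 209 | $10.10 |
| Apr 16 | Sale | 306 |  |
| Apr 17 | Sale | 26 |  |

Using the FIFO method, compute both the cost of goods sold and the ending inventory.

Apr 12, 605 sold [FIFO — oldest first]: 215 @ $16.15 + 206 @ $14.90 + 184 @ $15.05 = $9,310.85
Apr 16, 306 sold [FIFO — oldest first]: 104 @ $15.05 + 59 @ $12.75 + 143 @ $10.10 = $3,761.75
Apr 17, 26 sold [FIFO — oldest first]: 26 @ $10.10 = $262.60
Total COGS = $9,310.85 + $3,761.75 + $262.60 = $13,335.20
Ending inventory: 40 @ $10.10 = $404.00

COGS = $13,335.20; ending inventory = $404.00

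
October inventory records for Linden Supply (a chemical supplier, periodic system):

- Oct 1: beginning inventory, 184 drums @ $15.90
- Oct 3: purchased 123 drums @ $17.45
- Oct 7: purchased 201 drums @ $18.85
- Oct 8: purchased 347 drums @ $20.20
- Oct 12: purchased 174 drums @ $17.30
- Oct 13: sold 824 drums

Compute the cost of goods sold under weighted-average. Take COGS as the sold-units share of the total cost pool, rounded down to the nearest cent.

COGS = $15,118.99

Oct 13, sell 824: 824/1029 × $18,880.40 → $15,118.99
Ending inventory (cost pool remaining) = $3,761.41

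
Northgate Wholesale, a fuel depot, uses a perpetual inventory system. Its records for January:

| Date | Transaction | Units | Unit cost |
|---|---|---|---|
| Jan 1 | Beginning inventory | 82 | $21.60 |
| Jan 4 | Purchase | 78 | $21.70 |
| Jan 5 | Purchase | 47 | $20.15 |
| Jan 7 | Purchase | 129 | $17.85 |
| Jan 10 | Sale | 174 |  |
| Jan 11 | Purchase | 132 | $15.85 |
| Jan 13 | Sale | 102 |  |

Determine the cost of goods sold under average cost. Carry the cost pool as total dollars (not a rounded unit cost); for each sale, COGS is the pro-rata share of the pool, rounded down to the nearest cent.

COGS = $5,325.49

After Jan 1: 82 on hand, pool $1,771.20 (≈ $21.6000 each)
After Jan 4: 160 on hand, pool $3,463.80 (≈ $21.6487 each)
After Jan 5: 207 on hand, pool $4,410.85 (≈ $21.3085 each)
After Jan 7: 336 on hand, pool $6,713.50 (≈ $19.9807 each)
Jan 10, sell 174: 174/336 × $6,713.50 → $3,476.63
After Jan 11: 294 on hand, pool $5,329.07 (≈ $18.1261 each)
Jan 13, sell 102: 102/294 × $5,329.07 → $1,848.86
Total COGS = $3,476.63 + $1,848.86 = $5,325.49
Ending inventory (cost pool remaining) = $3,480.21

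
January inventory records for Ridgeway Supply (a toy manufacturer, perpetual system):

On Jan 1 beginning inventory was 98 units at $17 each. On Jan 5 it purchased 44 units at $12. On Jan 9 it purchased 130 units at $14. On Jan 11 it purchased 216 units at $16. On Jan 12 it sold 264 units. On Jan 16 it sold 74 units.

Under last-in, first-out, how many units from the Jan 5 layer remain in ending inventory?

Jan 12, 264 sold [LIFO — newest first]: 216 @ $16 + 48 @ $14 = $4,128
Jan 16, 74 sold [LIFO — newest first]: 74 @ $14 = $1,036
Total COGS = $4,128 + $1,036 = $5,164
Ending inventory: 98 @ $17 + 44 @ $12 + 8 @ $14 = $2,306
Check: goods available $7,470 = COGS $5,164 + ending $2,306

44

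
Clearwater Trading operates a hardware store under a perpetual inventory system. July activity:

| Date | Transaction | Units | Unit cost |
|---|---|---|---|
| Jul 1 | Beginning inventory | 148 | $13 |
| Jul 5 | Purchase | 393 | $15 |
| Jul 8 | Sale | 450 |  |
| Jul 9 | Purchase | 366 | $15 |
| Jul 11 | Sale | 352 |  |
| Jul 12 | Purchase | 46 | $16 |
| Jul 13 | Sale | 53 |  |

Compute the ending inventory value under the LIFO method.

Jul 8, 450 sold [LIFO — newest first]: 393 @ $15 + 57 @ $13 = $6,636
Jul 11, 352 sold [LIFO — newest first]: 352 @ $15 = $5,280
Jul 13, 53 sold [LIFO — newest first]: 46 @ $16 + 7 @ $15 = $841
Total COGS = $6,636 + $5,280 + $841 = $12,757
Ending inventory: 91 @ $13 + 7 @ $15 = $1,288
Check: goods available $14,045 = COGS $12,757 + ending $1,288

Ending inventory = $1,288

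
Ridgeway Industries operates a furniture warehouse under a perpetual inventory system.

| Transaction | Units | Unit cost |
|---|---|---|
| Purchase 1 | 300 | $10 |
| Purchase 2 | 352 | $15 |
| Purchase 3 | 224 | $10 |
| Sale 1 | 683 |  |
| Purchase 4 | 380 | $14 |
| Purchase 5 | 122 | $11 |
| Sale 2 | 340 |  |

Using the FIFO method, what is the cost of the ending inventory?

Ending inventory = $4,604

Sale 1 (683) [FIFO — oldest first]: 300 @ $10 + 352 @ $15 + 31 @ $10 = $8,590
Sale 2 (340) [FIFO — oldest first]: 193 @ $10 + 147 @ $14 = $3,988
Total COGS = $8,590 + $3,988 = $12,578
Ending inventory: 233 @ $14 + 122 @ $11 = $4,604
Check: goods available $17,182 = COGS $12,578 + ending $4,604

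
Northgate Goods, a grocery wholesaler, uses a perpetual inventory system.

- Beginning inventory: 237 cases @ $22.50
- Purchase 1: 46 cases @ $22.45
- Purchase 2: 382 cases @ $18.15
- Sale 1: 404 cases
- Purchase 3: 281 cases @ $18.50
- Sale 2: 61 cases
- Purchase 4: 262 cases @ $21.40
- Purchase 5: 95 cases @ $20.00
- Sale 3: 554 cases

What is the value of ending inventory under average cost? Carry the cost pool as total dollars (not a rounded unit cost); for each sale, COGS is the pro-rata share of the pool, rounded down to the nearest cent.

Ending inventory = $5,677.37

After Beginning: 237 on hand, pool $5,332.50 (≈ $22.5000 each)
After Purchase 1: 283 on hand, pool $6,365.20 (≈ $22.4919 each)
After Purchase 2: 665 on hand, pool $13,298.50 (≈ $19.9977 each)
Sale 1, sell 404: 404/665 × $13,298.50 → $8,079.08
After Purchase 3: 542 on hand, pool $10,417.92 (≈ $19.2213 each)
Sale 2, sell 61: 61/542 × $10,417.92 → $1,172.49
After Purchase 4: 743 on hand, pool $14,852.23 (≈ $19.9895 each)
After Purchase 5: 838 on hand, pool $16,752.23 (≈ $19.9907 each)
Sale 3, sell 554: 554/838 × $16,752.23 → $11,074.86
Total COGS = $8,079.08 + $1,172.49 + $11,074.86 = $20,326.43
Ending inventory (cost pool remaining) = $5,677.37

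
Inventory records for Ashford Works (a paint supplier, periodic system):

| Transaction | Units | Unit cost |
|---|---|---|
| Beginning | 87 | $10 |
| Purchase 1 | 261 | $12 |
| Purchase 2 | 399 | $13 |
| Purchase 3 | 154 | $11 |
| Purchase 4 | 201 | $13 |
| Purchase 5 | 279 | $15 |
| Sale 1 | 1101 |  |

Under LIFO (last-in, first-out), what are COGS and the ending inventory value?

COGS = $14,495; ending inventory = $3,186

Sale 1 (1101) [LIFO — newest first]: 279 @ $15 + 201 @ $13 + 154 @ $11 + 399 @ $13 + 68 @ $12 = $14,495
Ending inventory: 87 @ $10 + 193 @ $12 = $3,186
Check: goods available $17,681 = COGS $14,495 + ending $3,186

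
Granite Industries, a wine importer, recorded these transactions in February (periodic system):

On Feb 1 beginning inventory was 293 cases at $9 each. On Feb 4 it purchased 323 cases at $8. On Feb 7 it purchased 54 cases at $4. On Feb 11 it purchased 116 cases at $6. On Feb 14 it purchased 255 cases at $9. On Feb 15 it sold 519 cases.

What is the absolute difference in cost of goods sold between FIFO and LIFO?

FIFO COGS: 293 @ $9 + 226 @ $8 = $4,445
LIFO COGS: 255 @ $9 + 116 @ $6 + 54 @ $4 + 94 @ $8 = $3,959
Difference = |$4,445 − $3,959| = $486

$486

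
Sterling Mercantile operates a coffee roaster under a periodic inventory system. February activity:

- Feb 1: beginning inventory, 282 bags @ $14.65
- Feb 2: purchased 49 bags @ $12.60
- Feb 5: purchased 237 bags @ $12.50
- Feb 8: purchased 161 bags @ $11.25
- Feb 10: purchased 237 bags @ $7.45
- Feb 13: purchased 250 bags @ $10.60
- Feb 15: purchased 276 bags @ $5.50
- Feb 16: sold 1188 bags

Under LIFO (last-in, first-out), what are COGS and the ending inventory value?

COGS = $11,047.60; ending inventory = $4,408.50

Feb 16, 1188 sold [LIFO — newest first]: 276 @ $5.50 + 250 @ $10.60 + 237 @ $7.45 + 161 @ $11.25 + 237 @ $12.50 + 27 @ $12.60 = $11,047.60
Ending inventory: 282 @ $14.65 + 22 @ $12.60 = $4,408.50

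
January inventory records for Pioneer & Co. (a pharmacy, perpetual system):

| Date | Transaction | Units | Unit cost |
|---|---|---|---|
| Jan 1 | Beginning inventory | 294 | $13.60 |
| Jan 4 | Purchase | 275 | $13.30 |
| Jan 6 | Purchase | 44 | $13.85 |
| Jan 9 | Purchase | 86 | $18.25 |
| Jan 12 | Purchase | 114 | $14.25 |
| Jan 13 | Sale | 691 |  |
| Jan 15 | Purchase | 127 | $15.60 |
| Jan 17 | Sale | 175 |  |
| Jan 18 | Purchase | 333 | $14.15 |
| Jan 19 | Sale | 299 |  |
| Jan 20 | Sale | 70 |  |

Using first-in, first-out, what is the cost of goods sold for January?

Jan 13, 691 sold [FIFO — oldest first]: 294 @ $13.60 + 275 @ $13.30 + 44 @ $13.85 + 78 @ $18.25 = $9,688.80
Jan 17, 175 sold [FIFO — oldest first]: 8 @ $18.25 + 114 @ $14.25 + 53 @ $15.60 = $2,597.30
Jan 19, 299 sold [FIFO — oldest first]: 74 @ $15.60 + 225 @ $14.15 = $4,338.15
Jan 20, 70 sold [FIFO — oldest first]: 70 @ $14.15 = $990.50
Total COGS = $9,688.80 + $2,597.30 + $4,338.15 + $990.50 = $17,614.75
Ending inventory: 38 @ $14.15 = $537.70
Check: goods available $18,152.45 = COGS $17,614.75 + ending $537.70

COGS = $17,614.75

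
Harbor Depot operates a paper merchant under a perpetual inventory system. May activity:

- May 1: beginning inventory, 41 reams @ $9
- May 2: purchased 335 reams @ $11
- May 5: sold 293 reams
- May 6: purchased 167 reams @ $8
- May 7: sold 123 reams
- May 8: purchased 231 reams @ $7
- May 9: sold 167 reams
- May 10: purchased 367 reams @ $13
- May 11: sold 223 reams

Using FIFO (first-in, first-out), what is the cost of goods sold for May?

COGS = $7,423

May 5, 293 sold [FIFO — oldest first]: 41 @ $9 + 252 @ $11 = $3,141
May 7, 123 sold [FIFO — oldest first]: 83 @ $11 + 40 @ $8 = $1,233
May 9, 167 sold [FIFO — oldest first]: 127 @ $8 + 40 @ $7 = $1,296
May 11, 223 sold [FIFO — oldest first]: 191 @ $7 + 32 @ $13 = $1,753
Total COGS = $3,141 + $1,233 + $1,296 + $1,753 = $7,423
Ending inventory: 335 @ $13 = $4,355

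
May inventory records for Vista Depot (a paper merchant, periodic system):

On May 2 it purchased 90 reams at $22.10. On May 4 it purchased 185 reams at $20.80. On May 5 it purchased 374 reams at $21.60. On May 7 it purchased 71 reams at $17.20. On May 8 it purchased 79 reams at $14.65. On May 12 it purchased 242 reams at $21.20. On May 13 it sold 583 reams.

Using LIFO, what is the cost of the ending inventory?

Ending inventory = $9,789.80

May 13, 583 sold [LIFO — newest first]: 242 @ $21.20 + 79 @ $14.65 + 71 @ $17.20 + 191 @ $21.60 = $11,634.55
Ending inventory: 90 @ $22.10 + 185 @ $20.80 + 183 @ $21.60 = $9,789.80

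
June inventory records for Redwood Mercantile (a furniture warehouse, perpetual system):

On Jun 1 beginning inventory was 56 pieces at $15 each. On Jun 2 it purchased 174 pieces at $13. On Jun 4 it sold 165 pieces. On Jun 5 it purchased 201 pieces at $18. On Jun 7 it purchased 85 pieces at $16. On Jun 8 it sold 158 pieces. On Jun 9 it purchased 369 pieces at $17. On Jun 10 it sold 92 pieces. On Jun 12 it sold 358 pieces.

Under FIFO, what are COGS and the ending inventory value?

Jun 4, 165 sold [FIFO — oldest first]: 56 @ $15 + 109 @ $13 = $2,257
Jun 8, 158 sold [FIFO — oldest first]: 65 @ $13 + 93 @ $18 = $2,519
Jun 10, 92 sold [FIFO — oldest first]: 92 @ $18 = $1,656
Jun 12, 358 sold [FIFO — oldest first]: 16 @ $18 + 85 @ $16 + 257 @ $17 = $6,017
Total COGS = $2,257 + $2,519 + $1,656 + $6,017 = $12,449
Ending inventory: 112 @ $17 = $1,904
Check: goods available $14,353 = COGS $12,449 + ending $1,904

COGS = $12,449; ending inventory = $1,904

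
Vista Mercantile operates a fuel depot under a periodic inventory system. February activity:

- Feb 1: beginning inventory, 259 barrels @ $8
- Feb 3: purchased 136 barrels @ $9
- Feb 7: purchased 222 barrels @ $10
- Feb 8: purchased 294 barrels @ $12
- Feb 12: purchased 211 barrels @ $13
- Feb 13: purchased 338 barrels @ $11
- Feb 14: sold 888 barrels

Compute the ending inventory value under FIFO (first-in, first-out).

Ending inventory = $6,737

Feb 14, 888 sold [FIFO — oldest first]: 259 @ $8 + 136 @ $9 + 222 @ $10 + 271 @ $12 = $8,768
Ending inventory: 23 @ $12 + 211 @ $13 + 338 @ $11 = $6,737
Check: goods available $15,505 = COGS $8,768 + ending $6,737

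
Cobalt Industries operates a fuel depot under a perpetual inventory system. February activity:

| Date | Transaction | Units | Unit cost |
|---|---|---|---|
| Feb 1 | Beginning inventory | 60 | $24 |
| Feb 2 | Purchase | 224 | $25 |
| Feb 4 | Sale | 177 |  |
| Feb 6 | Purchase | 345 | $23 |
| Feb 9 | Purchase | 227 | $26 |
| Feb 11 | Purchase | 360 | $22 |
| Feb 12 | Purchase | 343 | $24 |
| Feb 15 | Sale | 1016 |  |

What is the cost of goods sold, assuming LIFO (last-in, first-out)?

COGS = $28,457

Feb 4, 177 sold [LIFO — newest first]: 177 @ $25 = $4,425
Feb 15, 1016 sold [LIFO — newest first]: 343 @ $24 + 360 @ $22 + 227 @ $26 + 86 @ $23 = $24,032
Total COGS = $4,425 + $24,032 = $28,457
Ending inventory: 60 @ $24 + 47 @ $25 + 259 @ $23 = $8,572
Check: goods available $37,029 = COGS $28,457 + ending $8,572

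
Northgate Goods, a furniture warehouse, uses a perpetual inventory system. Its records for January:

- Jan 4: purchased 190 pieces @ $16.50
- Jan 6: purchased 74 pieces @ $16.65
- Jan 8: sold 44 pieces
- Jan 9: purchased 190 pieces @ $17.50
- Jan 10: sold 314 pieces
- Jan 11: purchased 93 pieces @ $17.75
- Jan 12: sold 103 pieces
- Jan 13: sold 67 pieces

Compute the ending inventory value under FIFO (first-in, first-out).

Jan 8, 44 sold [FIFO — oldest first]: 44 @ $16.50 = $726.00
Jan 10, 314 sold [FIFO — oldest first]: 146 @ $16.50 + 74 @ $16.65 + 94 @ $17.50 = $5,286.10
Jan 12, 103 sold [FIFO — oldest first]: 96 @ $17.50 + 7 @ $17.75 = $1,804.25
Jan 13, 67 sold [FIFO — oldest first]: 67 @ $17.75 = $1,189.25
Total COGS = $726.00 + $5,286.10 + $1,804.25 + $1,189.25 = $9,005.60
Ending inventory: 19 @ $17.75 = $337.25

Ending inventory = $337.25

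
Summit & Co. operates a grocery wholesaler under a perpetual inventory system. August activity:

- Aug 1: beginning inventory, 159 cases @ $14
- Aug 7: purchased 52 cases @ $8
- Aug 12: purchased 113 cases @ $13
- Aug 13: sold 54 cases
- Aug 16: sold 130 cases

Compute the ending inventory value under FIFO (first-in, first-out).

Aug 13, 54 sold [FIFO — oldest first]: 54 @ $14 = $756
Aug 16, 130 sold [FIFO — oldest first]: 105 @ $14 + 25 @ $8 = $1,670
Total COGS = $756 + $1,670 = $2,426
Ending inventory: 27 @ $8 + 113 @ $13 = $1,685
Check: goods available $4,111 = COGS $2,426 + ending $1,685

Ending inventory = $1,685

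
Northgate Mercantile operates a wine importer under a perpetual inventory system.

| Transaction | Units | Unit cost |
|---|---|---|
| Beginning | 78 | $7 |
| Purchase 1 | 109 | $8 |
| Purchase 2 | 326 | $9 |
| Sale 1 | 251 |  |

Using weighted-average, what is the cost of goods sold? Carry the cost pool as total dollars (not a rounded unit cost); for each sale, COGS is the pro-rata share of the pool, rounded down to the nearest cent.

After Beginning: 78 on hand, pool $546.00 (≈ $7.0000 each)
After Purchase 1: 187 on hand, pool $1,418.00 (≈ $7.5829 each)
After Purchase 2: 513 on hand, pool $4,352.00 (≈ $8.4834 each)
Sale 1, sell 251: 251/513 × $4,352.00 → $2,129.34
Ending inventory (cost pool remaining) = $2,222.66
Check: goods available $4,352.00 = COGS $2,129.34 + ending $2,222.66

COGS = $2,129.34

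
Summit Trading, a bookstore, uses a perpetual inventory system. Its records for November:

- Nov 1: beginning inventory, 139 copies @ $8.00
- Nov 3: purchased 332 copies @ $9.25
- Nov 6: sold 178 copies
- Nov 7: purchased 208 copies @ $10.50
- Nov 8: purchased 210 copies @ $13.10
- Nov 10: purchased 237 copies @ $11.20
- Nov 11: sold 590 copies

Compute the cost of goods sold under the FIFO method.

Nov 6, 178 sold [FIFO — oldest first]: 139 @ $8.00 + 39 @ $9.25 = $1,472.75
Nov 11, 590 sold [FIFO — oldest first]: 293 @ $9.25 + 208 @ $10.50 + 89 @ $13.10 = $6,060.15
Total COGS = $1,472.75 + $6,060.15 = $7,532.90
Ending inventory: 121 @ $13.10 + 237 @ $11.20 = $4,239.50

COGS = $7,532.90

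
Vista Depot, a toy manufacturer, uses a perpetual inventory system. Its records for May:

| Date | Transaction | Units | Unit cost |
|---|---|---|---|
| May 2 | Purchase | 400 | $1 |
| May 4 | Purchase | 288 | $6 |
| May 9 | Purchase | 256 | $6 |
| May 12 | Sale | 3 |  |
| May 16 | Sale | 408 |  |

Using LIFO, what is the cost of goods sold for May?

May 12, 3 sold [LIFO — newest first]: 3 @ $6 = $18
May 16, 408 sold [LIFO — newest first]: 253 @ $6 + 155 @ $6 = $2,448
Total COGS = $18 + $2,448 = $2,466
Ending inventory: 400 @ $1 + 133 @ $6 = $1,198

COGS = $2,466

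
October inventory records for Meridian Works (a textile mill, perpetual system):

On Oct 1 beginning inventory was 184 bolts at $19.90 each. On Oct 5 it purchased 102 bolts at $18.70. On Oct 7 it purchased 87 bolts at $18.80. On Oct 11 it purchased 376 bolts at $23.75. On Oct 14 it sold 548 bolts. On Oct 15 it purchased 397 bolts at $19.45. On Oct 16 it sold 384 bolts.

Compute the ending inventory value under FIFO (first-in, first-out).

Ending inventory = $4,162.30

Oct 14, 548 sold [FIFO — oldest first]: 184 @ $19.90 + 102 @ $18.70 + 87 @ $18.80 + 175 @ $23.75 = $11,360.85
Oct 16, 384 sold [FIFO — oldest first]: 201 @ $23.75 + 183 @ $19.45 = $8,333.10
Total COGS = $11,360.85 + $8,333.10 = $19,693.95
Ending inventory: 214 @ $19.45 = $4,162.30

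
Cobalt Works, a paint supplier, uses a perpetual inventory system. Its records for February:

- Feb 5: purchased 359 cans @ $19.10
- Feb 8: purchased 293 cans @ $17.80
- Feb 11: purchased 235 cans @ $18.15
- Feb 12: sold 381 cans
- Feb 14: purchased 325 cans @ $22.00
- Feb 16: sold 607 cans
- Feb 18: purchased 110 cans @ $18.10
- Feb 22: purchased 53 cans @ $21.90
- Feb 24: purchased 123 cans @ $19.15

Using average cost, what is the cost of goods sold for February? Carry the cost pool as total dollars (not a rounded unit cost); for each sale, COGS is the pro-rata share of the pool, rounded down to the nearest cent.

After Feb 5: 359 on hand, pool $6,856.90 (≈ $19.1000 each)
After Feb 8: 652 on hand, pool $12,072.30 (≈ $18.5158 each)
After Feb 11: 887 on hand, pool $16,337.55 (≈ $18.4189 each)
Feb 12, sell 381: 381/887 × $16,337.55 → $7,017.59
After Feb 14: 831 on hand, pool $16,469.96 (≈ $19.8194 each)
Feb 16, sell 607: 607/831 × $16,469.96 → $12,030.40
After Feb 18: 334 on hand, pool $6,430.56 (≈ $19.2532 each)
After Feb 22: 387 on hand, pool $7,591.26 (≈ $19.6157 each)
After Feb 24: 510 on hand, pool $9,946.71 (≈ $19.5034 each)
Total COGS = $7,017.59 + $12,030.40 = $19,047.99
Ending inventory (cost pool remaining) = $9,946.71

COGS = $19,047.99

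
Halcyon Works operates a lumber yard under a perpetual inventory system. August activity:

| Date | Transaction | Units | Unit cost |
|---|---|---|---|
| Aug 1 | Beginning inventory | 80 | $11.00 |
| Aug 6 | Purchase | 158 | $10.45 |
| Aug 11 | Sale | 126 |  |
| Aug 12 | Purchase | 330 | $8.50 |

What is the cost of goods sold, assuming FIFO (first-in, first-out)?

Aug 11, 126 sold [FIFO — oldest first]: 80 @ $11.00 + 46 @ $10.45 = $1,360.70
Ending inventory: 112 @ $10.45 + 330 @ $8.50 = $3,975.40
Check: goods available $5,336.10 = COGS $1,360.70 + ending $3,975.40

COGS = $1,360.70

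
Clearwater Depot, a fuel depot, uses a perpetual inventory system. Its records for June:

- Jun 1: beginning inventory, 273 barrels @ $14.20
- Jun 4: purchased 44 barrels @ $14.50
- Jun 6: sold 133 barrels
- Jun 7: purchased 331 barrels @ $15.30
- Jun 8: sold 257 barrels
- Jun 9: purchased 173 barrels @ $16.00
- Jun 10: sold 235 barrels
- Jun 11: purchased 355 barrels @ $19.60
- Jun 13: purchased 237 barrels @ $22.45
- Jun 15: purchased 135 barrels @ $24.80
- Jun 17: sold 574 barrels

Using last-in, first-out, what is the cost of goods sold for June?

Jun 6, 133 sold [LIFO — newest first]: 44 @ $14.50 + 89 @ $14.20 = $1,901.80
Jun 8, 257 sold [LIFO — newest first]: 257 @ $15.30 = $3,932.10
Jun 10, 235 sold [LIFO — newest first]: 173 @ $16.00 + 62 @ $15.30 = $3,716.60
Jun 17, 574 sold [LIFO — newest first]: 135 @ $24.80 + 237 @ $22.45 + 202 @ $19.60 = $12,627.85
Total COGS = $1,901.80 + $3,932.10 + $3,716.60 + $12,627.85 = $22,178.35
Ending inventory: 184 @ $14.20 + 12 @ $15.30 + 153 @ $19.60 = $5,795.20

COGS = $22,178.35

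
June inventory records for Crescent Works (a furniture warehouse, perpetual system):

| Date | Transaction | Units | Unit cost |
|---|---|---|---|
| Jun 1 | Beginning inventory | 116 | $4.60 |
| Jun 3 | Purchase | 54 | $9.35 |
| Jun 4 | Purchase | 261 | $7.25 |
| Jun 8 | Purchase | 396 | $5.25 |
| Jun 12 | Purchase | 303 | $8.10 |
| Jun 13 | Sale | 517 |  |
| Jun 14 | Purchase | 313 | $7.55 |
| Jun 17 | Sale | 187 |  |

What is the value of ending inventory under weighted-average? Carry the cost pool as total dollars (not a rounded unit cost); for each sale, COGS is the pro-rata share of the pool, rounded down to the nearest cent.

Ending inventory = $5,117.33

After Jun 1: 116 on hand, pool $533.60 (≈ $4.6000 each)
After Jun 3: 170 on hand, pool $1,038.50 (≈ $6.1088 each)
After Jun 4: 431 on hand, pool $2,930.75 (≈ $6.7999 each)
After Jun 8: 827 on hand, pool $5,009.75 (≈ $6.0577 each)
After Jun 12: 1130 on hand, pool $7,464.05 (≈ $6.6054 each)
Jun 13, sell 517: 517/1130 × $7,464.05 → $3,414.96
After Jun 14: 926 on hand, pool $6,412.24 (≈ $6.9247 each)
Jun 17, sell 187: 187/926 × $6,412.24 → $1,294.91
Total COGS = $3,414.96 + $1,294.91 = $4,709.87
Ending inventory (cost pool remaining) = $5,117.33
Check: goods available $9,827.20 = COGS $4,709.87 + ending $5,117.33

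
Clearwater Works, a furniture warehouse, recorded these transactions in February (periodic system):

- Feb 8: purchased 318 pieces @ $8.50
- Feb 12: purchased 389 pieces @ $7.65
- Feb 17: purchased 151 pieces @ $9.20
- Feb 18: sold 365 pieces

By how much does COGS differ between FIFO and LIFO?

FIFO COGS: 318 @ $8.50 + 47 @ $7.65 = $3,062.55
LIFO COGS: 151 @ $9.20 + 214 @ $7.65 = $3,026.30
Difference = |$3,062.55 − $3,026.30| = $36.25

$36.25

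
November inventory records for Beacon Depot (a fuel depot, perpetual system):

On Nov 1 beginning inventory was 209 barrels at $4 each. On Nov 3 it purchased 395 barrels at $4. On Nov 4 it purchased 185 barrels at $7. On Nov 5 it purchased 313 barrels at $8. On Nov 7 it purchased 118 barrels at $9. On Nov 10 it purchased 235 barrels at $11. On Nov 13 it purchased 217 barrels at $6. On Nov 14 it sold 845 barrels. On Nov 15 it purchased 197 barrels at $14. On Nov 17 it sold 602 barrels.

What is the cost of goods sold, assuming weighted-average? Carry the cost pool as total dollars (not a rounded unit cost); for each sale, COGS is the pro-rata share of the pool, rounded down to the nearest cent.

After Nov 1: 209 on hand, pool $836.00 (≈ $4.0000 each)
After Nov 3: 604 on hand, pool $2,416.00 (≈ $4.0000 each)
After Nov 4: 789 on hand, pool $3,711.00 (≈ $4.7034 each)
After Nov 5: 1102 on hand, pool $6,215.00 (≈ $5.6397 each)
After Nov 7: 1220 on hand, pool $7,277.00 (≈ $5.9648 each)
After Nov 10: 1455 on hand, pool $9,862.00 (≈ $6.7780 each)
After Nov 13: 1672 on hand, pool $11,164.00 (≈ $6.6770 each)
Nov 14, sell 845: 845/1672 × $11,164.00 → $5,642.09
After Nov 15: 1024 on hand, pool $8,279.91 (≈ $8.0858 each)
Nov 17, sell 602: 602/1024 × $8,279.91 → $4,867.68
Total COGS = $5,642.09 + $4,867.68 = $10,509.77
Ending inventory (cost pool remaining) = $3,412.23
Check: goods available $13,922.00 = COGS $10,509.77 + ending $3,412.23

COGS = $10,509.77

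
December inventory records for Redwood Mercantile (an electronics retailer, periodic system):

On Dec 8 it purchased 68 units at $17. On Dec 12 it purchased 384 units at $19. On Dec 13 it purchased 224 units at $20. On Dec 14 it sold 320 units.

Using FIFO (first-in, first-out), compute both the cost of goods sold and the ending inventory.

COGS = $5,944; ending inventory = $6,988

Dec 14, 320 sold [FIFO — oldest first]: 68 @ $17 + 252 @ $19 = $5,944
Ending inventory: 132 @ $19 + 224 @ $20 = $6,988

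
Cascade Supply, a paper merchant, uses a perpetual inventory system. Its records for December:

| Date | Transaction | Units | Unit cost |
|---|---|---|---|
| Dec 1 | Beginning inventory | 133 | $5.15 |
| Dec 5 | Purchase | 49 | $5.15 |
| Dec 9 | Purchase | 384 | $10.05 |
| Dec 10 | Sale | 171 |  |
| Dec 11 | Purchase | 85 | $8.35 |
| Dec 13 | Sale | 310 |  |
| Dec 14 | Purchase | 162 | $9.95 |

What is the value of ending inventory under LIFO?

Dec 10, 171 sold [LIFO — newest first]: 171 @ $10.05 = $1,718.55
Dec 13, 310 sold [LIFO — newest first]: 85 @ $8.35 + 213 @ $10.05 + 12 @ $5.15 = $2,912.20
Total COGS = $1,718.55 + $2,912.20 = $4,630.75
Ending inventory: 133 @ $5.15 + 37 @ $5.15 + 162 @ $9.95 = $2,487.40
Check: goods available $7,118.15 = COGS $4,630.75 + ending $2,487.40

Ending inventory = $2,487.40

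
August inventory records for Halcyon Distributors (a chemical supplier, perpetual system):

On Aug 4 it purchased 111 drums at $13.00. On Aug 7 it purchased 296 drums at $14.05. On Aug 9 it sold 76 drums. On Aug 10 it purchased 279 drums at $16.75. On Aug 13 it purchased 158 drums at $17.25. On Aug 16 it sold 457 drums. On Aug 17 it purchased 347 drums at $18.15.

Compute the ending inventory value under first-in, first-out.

Ending inventory = $11,586.30

Aug 9, 76 sold [FIFO — oldest first]: 76 @ $13.00 = $988.00
Aug 16, 457 sold [FIFO — oldest first]: 35 @ $13.00 + 296 @ $14.05 + 126 @ $16.75 = $6,724.30
Total COGS = $988.00 + $6,724.30 = $7,712.30
Ending inventory: 153 @ $16.75 + 158 @ $17.25 + 347 @ $18.15 = $11,586.30
Check: goods available $19,298.60 = COGS $7,712.30 + ending $11,586.30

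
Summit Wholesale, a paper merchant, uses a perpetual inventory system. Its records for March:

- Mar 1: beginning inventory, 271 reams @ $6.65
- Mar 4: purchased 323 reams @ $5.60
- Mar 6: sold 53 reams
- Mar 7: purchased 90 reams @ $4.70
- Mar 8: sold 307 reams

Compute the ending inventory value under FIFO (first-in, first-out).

Mar 6, 53 sold [FIFO — oldest first]: 53 @ $6.65 = $352.45
Mar 8, 307 sold [FIFO — oldest first]: 218 @ $6.65 + 89 @ $5.60 = $1,948.10
Total COGS = $352.45 + $1,948.10 = $2,300.55
Ending inventory: 234 @ $5.60 + 90 @ $4.70 = $1,733.40

Ending inventory = $1,733.40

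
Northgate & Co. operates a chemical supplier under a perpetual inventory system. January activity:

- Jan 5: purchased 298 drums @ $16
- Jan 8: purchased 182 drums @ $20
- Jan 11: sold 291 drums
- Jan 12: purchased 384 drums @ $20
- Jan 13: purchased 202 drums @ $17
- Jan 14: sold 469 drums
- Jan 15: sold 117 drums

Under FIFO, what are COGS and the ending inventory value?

COGS = $16,309; ending inventory = $3,213

Jan 11, 291 sold [FIFO — oldest first]: 291 @ $16 = $4,656
Jan 14, 469 sold [FIFO — oldest first]: 7 @ $16 + 182 @ $20 + 280 @ $20 = $9,352
Jan 15, 117 sold [FIFO — oldest first]: 104 @ $20 + 13 @ $17 = $2,301
Total COGS = $4,656 + $9,352 + $2,301 = $16,309
Ending inventory: 189 @ $17 = $3,213
Check: goods available $19,522 = COGS $16,309 + ending $3,213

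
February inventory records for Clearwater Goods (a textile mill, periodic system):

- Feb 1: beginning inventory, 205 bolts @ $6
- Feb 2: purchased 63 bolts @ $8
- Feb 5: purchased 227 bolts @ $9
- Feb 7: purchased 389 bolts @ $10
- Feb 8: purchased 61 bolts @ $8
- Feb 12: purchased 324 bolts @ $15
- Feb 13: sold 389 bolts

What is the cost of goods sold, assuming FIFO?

COGS = $2,823

Feb 13, 389 sold [FIFO — oldest first]: 205 @ $6 + 63 @ $8 + 121 @ $9 = $2,823
Ending inventory: 106 @ $9 + 389 @ $10 + 61 @ $8 + 324 @ $15 = $10,192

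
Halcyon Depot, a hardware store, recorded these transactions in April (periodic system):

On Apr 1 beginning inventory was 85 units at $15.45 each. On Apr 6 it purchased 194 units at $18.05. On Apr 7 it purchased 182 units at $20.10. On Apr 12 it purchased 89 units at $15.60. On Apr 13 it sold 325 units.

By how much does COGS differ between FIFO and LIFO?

$281.75

FIFO COGS: 85 @ $15.45 + 194 @ $18.05 + 46 @ $20.10 = $5,739.55
LIFO COGS: 89 @ $15.60 + 182 @ $20.10 + 54 @ $18.05 = $6,021.30
Difference = |$5,739.55 − $6,021.30| = $281.75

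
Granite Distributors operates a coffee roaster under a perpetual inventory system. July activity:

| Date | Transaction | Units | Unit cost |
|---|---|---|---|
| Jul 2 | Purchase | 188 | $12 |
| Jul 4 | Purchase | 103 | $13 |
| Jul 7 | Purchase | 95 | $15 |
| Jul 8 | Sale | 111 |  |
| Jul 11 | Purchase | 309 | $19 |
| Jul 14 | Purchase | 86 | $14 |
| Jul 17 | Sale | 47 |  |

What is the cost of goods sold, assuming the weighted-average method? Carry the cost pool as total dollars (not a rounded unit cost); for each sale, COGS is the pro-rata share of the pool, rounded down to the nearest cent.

After Jul 2: 188 on hand, pool $2,256.00 (≈ $12.0000 each)
After Jul 4: 291 on hand, pool $3,595.00 (≈ $12.3540 each)
After Jul 7: 386 on hand, pool $5,020.00 (≈ $13.0052 each)
Jul 8, sell 111: 111/386 × $5,020.00 → $1,443.57
After Jul 11: 584 on hand, pool $9,447.43 (≈ $16.1771 each)
After Jul 14: 670 on hand, pool $10,651.43 (≈ $15.8977 each)
Jul 17, sell 47: 47/670 × $10,651.43 → $747.18
Total COGS = $1,443.57 + $747.18 = $2,190.75
Ending inventory (cost pool remaining) = $9,904.25

COGS = $2,190.75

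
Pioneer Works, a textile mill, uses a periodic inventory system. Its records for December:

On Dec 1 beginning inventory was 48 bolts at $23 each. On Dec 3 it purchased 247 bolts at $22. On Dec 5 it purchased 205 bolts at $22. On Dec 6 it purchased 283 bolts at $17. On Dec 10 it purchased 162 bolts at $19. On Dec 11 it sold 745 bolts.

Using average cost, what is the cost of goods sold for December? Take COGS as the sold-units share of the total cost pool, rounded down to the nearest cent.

Dec 11, sell 745: 745/945 × $18,937.00 → $14,929.16
Ending inventory (cost pool remaining) = $4,007.84

COGS = $14,929.16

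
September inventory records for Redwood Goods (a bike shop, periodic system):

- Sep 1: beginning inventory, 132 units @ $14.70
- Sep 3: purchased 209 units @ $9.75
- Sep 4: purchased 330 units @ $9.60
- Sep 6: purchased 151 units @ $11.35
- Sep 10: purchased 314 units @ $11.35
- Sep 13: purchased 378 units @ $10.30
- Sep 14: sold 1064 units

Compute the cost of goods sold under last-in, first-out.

COGS = $11,292.75

Sep 14, 1064 sold [LIFO — newest first]: 378 @ $10.30 + 314 @ $11.35 + 151 @ $11.35 + 221 @ $9.60 = $11,292.75
Ending inventory: 132 @ $14.70 + 209 @ $9.75 + 109 @ $9.60 = $5,024.55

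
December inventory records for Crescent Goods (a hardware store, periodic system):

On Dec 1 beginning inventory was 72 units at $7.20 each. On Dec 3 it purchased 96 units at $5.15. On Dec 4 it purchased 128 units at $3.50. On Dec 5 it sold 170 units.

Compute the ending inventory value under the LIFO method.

Ending inventory = $796.50

Dec 5, 170 sold [LIFO — newest first]: 128 @ $3.50 + 42 @ $5.15 = $664.30
Ending inventory: 72 @ $7.20 + 54 @ $5.15 = $796.50
Check: goods available $1,460.80 = COGS $664.30 + ending $796.50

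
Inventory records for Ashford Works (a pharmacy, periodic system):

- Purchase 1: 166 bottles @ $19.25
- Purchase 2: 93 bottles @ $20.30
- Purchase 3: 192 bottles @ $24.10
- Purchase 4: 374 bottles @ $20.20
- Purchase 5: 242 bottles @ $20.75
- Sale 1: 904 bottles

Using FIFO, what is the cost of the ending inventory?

Ending inventory = $3,382.25

Sale 1 (904) [FIFO — oldest first]: 166 @ $19.25 + 93 @ $20.30 + 192 @ $24.10 + 374 @ $20.20 + 79 @ $20.75 = $18,904.65
Ending inventory: 163 @ $20.75 = $3,382.25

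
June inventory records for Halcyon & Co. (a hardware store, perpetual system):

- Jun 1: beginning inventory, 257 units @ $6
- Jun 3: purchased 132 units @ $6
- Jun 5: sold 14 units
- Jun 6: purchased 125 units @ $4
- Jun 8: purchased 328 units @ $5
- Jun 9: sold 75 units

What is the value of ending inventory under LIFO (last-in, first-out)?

Jun 5, 14 sold [LIFO — newest first]: 14 @ $6 = $84
Jun 9, 75 sold [LIFO — newest first]: 75 @ $5 = $375
Total COGS = $84 + $375 = $459
Ending inventory: 257 @ $6 + 118 @ $6 + 125 @ $4 + 253 @ $5 = $4,015
Check: goods available $4,474 = COGS $459 + ending $4,015

Ending inventory = $4,015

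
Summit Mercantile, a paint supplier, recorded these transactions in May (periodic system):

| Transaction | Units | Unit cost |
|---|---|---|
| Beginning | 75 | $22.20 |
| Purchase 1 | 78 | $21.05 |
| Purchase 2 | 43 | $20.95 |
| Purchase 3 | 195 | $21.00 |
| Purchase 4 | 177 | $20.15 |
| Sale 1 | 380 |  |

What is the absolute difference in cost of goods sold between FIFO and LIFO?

FIFO COGS: 75 @ $22.20 + 78 @ $21.05 + 43 @ $20.95 + 184 @ $21.00 = $8,071.75
LIFO COGS: 177 @ $20.15 + 195 @ $21.00 + 8 @ $20.95 = $7,829.15
Difference = |$8,071.75 − $7,829.15| = $242.60

$242.60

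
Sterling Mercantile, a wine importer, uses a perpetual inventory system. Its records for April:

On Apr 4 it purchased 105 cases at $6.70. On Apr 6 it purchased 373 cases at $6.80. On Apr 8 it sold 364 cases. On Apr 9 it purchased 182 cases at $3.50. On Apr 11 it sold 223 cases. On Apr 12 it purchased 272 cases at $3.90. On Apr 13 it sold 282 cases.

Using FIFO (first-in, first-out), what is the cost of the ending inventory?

Apr 8, 364 sold [FIFO — oldest first]: 105 @ $6.70 + 259 @ $6.80 = $2,464.70
Apr 11, 223 sold [FIFO — oldest first]: 114 @ $6.80 + 109 @ $3.50 = $1,156.70
Apr 13, 282 sold [FIFO — oldest first]: 73 @ $3.50 + 209 @ $3.90 = $1,070.60
Total COGS = $2,464.70 + $1,156.70 + $1,070.60 = $4,692.00
Ending inventory: 63 @ $3.90 = $245.70
Check: goods available $4,937.70 = COGS $4,692.00 + ending $245.70

Ending inventory = $245.70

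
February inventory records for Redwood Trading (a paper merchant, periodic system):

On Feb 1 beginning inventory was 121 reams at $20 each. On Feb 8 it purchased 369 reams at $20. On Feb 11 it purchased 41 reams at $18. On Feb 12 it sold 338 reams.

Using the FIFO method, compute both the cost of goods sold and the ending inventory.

COGS = $6,760; ending inventory = $3,778

Feb 12, 338 sold [FIFO — oldest first]: 121 @ $20 + 217 @ $20 = $6,760
Ending inventory: 152 @ $20 + 41 @ $18 = $3,778
Check: goods available $10,538 = COGS $6,760 + ending $3,778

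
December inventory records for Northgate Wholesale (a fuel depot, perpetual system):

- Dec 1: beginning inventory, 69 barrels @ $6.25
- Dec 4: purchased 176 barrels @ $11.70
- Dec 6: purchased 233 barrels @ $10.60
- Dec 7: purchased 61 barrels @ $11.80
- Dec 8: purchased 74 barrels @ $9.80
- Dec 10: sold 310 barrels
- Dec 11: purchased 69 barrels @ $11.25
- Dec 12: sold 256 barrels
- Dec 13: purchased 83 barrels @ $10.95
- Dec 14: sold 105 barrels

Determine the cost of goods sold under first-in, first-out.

COGS = $7,057.75

Dec 10, 310 sold [FIFO — oldest first]: 69 @ $6.25 + 176 @ $11.70 + 65 @ $10.60 = $3,179.45
Dec 12, 256 sold [FIFO — oldest first]: 168 @ $10.60 + 61 @ $11.80 + 27 @ $9.80 = $2,765.20
Dec 14, 105 sold [FIFO — oldest first]: 47 @ $9.80 + 58 @ $11.25 = $1,113.10
Total COGS = $3,179.45 + $2,765.20 + $1,113.10 = $7,057.75
Ending inventory: 11 @ $11.25 + 83 @ $10.95 = $1,032.60
Check: goods available $8,090.35 = COGS $7,057.75 + ending $1,032.60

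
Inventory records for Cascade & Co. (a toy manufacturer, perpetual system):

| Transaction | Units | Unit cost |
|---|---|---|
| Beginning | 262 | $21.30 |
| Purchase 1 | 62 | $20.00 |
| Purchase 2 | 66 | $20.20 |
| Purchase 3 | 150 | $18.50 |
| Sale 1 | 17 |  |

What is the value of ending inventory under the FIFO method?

Ending inventory = $10,566.70

Sale 1 (17) [FIFO — oldest first]: 17 @ $21.30 = $362.10
Ending inventory: 245 @ $21.30 + 62 @ $20.00 + 66 @ $20.20 + 150 @ $18.50 = $10,566.70
Check: goods available $10,928.80 = COGS $362.10 + ending $10,566.70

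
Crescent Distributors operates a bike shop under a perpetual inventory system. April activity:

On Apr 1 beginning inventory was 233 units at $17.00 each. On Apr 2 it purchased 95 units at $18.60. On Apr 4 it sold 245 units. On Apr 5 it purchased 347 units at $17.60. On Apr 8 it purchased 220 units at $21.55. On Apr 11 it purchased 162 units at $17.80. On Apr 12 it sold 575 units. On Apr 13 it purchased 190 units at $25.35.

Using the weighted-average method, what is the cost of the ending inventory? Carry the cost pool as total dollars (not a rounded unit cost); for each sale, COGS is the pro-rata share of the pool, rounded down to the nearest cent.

After Apr 1: 233 on hand, pool $3,961.00 (≈ $17.0000 each)
After Apr 2: 328 on hand, pool $5,728.00 (≈ $17.4634 each)
Apr 4, sell 245: 245/328 × $5,728.00 → $4,278.53
After Apr 5: 430 on hand, pool $7,556.67 (≈ $17.5737 each)
After Apr 8: 650 on hand, pool $12,297.67 (≈ $18.9195 each)
After Apr 11: 812 on hand, pool $15,181.27 (≈ $18.6961 each)
Apr 12, sell 575: 575/812 × $15,181.27 → $10,750.28
After Apr 13: 427 on hand, pool $9,247.49 (≈ $21.6569 each)
Total COGS = $4,278.53 + $10,750.28 = $15,028.81
Ending inventory (cost pool remaining) = $9,247.49
Check: goods available $24,276.30 = COGS $15,028.81 + ending $9,247.49

Ending inventory = $9,247.49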